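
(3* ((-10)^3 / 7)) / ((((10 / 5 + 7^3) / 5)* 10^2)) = -10 / 161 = -0.06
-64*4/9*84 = -7168/3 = -2389.33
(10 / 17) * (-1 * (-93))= 930 / 17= 54.71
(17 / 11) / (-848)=-17 / 9328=-0.00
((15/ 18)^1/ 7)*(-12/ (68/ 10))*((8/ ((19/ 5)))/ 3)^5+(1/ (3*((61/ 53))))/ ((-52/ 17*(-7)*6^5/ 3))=-3207559427057/ 89726221183872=-0.04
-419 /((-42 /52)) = 10894 /21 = 518.76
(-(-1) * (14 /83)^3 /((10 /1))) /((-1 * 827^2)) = -1372 /1955308555615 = -0.00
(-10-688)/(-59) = 698/59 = 11.83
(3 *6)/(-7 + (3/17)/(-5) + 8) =765/41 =18.66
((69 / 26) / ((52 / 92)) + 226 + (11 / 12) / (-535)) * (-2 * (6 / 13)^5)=-324386066736 / 33570456595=-9.66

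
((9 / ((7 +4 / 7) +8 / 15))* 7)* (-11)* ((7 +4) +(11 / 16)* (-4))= -2401245 / 3404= -705.42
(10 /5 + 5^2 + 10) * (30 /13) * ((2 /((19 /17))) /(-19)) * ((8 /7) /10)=-30192 /32851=-0.92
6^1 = 6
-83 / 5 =-16.60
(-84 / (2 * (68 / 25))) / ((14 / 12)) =-225 / 17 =-13.24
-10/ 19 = -0.53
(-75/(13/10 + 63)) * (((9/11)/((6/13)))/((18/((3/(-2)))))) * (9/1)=43875/28292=1.55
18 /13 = 1.38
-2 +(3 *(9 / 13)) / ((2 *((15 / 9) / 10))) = 55 / 13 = 4.23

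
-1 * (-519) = 519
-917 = -917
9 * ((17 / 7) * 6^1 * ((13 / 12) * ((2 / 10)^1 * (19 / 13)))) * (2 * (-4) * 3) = -34884 / 35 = -996.69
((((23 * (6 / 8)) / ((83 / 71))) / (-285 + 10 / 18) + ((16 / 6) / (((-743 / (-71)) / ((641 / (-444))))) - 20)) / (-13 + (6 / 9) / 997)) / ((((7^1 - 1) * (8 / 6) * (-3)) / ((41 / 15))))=-175525735765355813 / 981137259155865600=-0.18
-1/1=-1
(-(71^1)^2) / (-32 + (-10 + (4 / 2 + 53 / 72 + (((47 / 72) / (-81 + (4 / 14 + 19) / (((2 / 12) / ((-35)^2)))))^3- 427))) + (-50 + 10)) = 5349813863036265732966912 / 537277835971519435613233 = 9.96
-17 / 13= -1.31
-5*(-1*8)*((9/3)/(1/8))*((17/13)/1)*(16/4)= 65280/13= 5021.54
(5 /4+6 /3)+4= 29 /4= 7.25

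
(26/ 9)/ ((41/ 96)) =832/ 123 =6.76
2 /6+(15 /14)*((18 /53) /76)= 28601 /84588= 0.34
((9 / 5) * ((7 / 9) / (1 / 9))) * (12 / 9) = 84 / 5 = 16.80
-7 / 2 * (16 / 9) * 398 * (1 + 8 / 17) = -557200 / 153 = -3641.83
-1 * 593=-593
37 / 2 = 18.50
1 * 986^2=972196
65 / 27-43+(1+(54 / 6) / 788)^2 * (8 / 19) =-1599166589 / 39818034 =-40.16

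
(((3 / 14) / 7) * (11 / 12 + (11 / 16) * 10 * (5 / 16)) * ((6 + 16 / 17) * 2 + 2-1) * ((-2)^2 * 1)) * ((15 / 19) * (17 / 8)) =4466715 / 476672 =9.37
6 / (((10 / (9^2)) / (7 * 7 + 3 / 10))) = 119799 / 50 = 2395.98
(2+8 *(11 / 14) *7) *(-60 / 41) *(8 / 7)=-76.93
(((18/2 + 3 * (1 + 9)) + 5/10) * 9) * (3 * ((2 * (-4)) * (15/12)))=-10665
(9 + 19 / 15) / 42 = 11 / 45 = 0.24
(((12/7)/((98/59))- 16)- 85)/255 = -2017/5145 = -0.39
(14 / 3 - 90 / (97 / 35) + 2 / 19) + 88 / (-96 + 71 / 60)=-900554494 / 31454481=-28.63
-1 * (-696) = 696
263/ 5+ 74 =633/ 5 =126.60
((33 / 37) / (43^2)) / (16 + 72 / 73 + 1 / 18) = 43362 / 1531972309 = 0.00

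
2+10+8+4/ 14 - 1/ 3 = 419/ 21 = 19.95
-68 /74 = -34 /37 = -0.92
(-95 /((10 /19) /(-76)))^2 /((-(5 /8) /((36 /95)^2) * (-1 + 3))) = -21618690.05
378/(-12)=-31.50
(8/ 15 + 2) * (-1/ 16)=-19/ 120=-0.16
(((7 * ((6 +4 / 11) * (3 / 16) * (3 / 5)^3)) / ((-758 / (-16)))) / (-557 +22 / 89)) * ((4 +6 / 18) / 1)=-510237 / 1721484325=-0.00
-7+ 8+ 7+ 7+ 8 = 23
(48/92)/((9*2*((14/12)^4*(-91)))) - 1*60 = -301518444/5025293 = -60.00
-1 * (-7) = 7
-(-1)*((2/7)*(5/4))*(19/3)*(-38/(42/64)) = -130.98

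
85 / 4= 21.25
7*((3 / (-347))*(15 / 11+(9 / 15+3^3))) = -33453 / 19085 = -1.75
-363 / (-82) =363 / 82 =4.43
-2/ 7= -0.29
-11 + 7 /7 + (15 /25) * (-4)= -62 /5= -12.40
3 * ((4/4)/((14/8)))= 12/7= 1.71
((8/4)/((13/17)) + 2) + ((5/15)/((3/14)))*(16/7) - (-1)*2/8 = 3941/468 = 8.42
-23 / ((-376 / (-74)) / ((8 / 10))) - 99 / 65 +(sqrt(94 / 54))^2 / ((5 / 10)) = -1.66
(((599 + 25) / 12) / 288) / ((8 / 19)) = 0.43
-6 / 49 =-0.12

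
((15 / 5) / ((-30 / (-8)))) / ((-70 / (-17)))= 34 / 175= 0.19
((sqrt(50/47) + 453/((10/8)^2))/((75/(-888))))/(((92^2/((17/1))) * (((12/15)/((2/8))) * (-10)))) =629 * sqrt(94)/7956160 + 284937/1322500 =0.22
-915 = -915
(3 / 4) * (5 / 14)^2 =75 / 784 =0.10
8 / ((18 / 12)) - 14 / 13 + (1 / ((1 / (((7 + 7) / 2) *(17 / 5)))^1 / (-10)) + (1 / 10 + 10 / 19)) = -1727399 / 7410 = -233.12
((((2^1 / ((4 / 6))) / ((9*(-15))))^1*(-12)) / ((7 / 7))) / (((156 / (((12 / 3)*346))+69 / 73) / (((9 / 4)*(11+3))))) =353612 / 44535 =7.94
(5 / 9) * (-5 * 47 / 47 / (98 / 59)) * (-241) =355475 / 882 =403.03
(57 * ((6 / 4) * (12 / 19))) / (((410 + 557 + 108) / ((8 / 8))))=54 / 1075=0.05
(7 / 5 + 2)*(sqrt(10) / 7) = 1.54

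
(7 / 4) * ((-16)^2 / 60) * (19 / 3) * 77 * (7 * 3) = 76466.13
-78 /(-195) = 2 /5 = 0.40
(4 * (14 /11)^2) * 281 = 220304 /121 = 1820.69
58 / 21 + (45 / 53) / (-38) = 115867 / 42294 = 2.74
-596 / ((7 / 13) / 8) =-61984 / 7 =-8854.86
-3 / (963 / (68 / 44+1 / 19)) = -334 / 67089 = -0.00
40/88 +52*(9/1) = 5153/11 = 468.45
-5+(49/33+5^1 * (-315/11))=-4841/33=-146.70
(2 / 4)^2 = 1 / 4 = 0.25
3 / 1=3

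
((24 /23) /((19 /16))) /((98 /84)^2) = 13824 /21413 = 0.65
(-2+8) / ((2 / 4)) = 12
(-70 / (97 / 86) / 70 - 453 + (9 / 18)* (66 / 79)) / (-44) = 10.31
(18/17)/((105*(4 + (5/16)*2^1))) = 48/22015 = 0.00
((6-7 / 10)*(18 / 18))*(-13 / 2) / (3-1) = -689 / 40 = -17.22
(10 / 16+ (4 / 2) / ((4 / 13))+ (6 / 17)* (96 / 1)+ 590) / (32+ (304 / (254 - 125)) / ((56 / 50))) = 77492751 / 4188256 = 18.50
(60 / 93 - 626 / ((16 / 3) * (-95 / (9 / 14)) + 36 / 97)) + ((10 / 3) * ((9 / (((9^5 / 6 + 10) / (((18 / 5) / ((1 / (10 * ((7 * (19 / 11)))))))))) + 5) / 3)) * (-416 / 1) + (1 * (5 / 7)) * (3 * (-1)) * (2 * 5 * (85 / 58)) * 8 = -107603739197106431 / 39204107272638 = -2744.71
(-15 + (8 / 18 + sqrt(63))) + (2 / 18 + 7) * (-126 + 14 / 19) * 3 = -2678.90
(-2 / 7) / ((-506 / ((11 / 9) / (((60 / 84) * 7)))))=1 / 7245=0.00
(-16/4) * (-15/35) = 12/7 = 1.71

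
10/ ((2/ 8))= 40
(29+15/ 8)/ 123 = 247/ 984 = 0.25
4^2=16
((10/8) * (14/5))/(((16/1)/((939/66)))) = 3.11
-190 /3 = -63.33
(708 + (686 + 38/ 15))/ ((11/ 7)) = 146636/ 165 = 888.70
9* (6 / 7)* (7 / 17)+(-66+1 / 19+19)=-14138 / 323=-43.77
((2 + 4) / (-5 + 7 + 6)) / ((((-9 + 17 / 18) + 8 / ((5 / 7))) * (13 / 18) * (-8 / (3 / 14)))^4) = 6537720751875 / 450413364251551826944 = 0.00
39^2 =1521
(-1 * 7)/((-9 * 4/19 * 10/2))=133/180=0.74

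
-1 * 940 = -940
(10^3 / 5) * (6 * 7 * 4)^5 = 26765564313600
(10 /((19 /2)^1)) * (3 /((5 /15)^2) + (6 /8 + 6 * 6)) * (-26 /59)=-33150 /1121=-29.57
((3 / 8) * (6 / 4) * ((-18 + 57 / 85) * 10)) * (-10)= 66285 / 68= 974.78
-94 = -94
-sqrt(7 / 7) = -1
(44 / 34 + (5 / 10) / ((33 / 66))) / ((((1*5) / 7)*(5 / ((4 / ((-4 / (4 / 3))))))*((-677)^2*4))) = -91 / 194789825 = -0.00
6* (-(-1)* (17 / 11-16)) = -954 / 11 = -86.73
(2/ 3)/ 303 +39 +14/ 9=12289/ 303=40.56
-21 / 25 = -0.84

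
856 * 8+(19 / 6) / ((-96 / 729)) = 436733 / 64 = 6823.95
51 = 51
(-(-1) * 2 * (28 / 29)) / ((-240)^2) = 7 / 208800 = 0.00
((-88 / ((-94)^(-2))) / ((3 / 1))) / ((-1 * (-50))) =-388784 / 75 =-5183.79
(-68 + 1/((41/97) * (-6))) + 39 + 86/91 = -28.45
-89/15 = -5.93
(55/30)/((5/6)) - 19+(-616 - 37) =-3349/5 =-669.80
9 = 9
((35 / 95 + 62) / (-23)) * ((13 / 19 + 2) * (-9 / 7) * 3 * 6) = 9790470 / 58121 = 168.45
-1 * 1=-1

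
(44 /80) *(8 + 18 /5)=319 /50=6.38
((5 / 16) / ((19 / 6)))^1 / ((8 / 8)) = 15 / 152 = 0.10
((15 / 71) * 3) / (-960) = -0.00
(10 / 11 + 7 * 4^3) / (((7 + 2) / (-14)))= -23044 / 33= -698.30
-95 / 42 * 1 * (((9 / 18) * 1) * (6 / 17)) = -0.40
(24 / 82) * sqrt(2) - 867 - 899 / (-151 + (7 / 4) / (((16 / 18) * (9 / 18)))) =-2025667 / 2353 + 12 * sqrt(2) / 41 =-860.47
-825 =-825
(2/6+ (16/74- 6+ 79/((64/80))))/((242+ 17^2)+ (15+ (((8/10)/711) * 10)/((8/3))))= 3272575/19151644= 0.17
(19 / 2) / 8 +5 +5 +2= 211 / 16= 13.19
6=6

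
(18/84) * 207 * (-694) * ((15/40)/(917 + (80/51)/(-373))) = -12297627603/976864616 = -12.59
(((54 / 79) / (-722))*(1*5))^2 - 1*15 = -15.00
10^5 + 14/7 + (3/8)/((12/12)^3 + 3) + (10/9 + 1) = 28801211/288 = 100004.20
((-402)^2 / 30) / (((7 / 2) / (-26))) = -1400568 / 35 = -40016.23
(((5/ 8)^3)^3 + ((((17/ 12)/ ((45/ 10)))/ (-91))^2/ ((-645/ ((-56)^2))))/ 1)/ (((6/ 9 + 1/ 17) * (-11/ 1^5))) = -2627923953853001/ 1446961530682736640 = -0.00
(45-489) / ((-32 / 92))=2553 / 2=1276.50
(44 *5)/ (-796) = -55/ 199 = -0.28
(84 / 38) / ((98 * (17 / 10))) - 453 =-1024203 / 2261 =-452.99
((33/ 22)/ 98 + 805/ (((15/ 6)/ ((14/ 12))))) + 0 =220901/ 588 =375.68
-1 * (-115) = 115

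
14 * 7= 98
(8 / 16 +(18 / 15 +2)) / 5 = 0.74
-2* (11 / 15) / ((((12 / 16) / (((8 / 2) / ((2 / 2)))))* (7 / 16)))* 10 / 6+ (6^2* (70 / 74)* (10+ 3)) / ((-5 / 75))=-46645684 / 6993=-6670.34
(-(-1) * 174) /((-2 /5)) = -435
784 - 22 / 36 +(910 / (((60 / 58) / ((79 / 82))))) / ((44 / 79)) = 74848201 / 32472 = 2305.01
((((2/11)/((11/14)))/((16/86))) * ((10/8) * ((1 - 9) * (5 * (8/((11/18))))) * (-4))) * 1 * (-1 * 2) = -8668800/1331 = -6513.00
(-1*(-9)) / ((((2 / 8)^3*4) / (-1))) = -144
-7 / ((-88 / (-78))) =-273 / 44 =-6.20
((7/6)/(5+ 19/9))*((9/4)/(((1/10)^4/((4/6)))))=39375/16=2460.94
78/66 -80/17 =-659/187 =-3.52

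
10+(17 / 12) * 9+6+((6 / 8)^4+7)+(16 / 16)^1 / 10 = 46293 / 1280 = 36.17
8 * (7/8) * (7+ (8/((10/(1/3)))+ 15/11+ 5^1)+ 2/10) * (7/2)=55909/165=338.84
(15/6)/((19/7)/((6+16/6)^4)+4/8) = 1599416/320191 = 5.00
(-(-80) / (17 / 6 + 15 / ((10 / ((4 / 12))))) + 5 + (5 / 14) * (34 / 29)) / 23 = 5972 / 4669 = 1.28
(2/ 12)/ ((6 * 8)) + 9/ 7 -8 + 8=2599/ 2016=1.29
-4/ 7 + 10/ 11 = 0.34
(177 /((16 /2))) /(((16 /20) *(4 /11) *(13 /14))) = 68145 /832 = 81.91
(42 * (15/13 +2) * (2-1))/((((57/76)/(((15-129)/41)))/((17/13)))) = -108528/169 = -642.18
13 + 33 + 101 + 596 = 743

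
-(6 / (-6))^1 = 1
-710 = -710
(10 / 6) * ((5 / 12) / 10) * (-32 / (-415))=4 / 747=0.01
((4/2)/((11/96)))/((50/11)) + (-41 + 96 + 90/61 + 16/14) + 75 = 1456692/10675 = 136.46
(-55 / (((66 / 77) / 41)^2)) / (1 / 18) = -4530295 / 2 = -2265147.50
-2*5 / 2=-5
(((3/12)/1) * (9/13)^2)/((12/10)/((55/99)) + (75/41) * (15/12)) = 27675/1027013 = 0.03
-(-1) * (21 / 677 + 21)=14238 / 677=21.03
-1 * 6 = -6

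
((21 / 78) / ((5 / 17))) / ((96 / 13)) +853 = 818999 / 960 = 853.12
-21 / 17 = -1.24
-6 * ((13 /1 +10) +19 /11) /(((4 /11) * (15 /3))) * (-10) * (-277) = -226032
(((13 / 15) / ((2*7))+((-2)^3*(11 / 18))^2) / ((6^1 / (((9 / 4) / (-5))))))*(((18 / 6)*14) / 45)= -135871 / 81000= -1.68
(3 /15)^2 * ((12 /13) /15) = 4 /1625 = 0.00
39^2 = 1521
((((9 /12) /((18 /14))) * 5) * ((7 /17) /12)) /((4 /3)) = 245 /3264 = 0.08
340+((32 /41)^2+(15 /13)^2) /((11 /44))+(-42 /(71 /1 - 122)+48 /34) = 1690316910 /4829513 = 350.00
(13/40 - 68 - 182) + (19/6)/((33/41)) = -245.74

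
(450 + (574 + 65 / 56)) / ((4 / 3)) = 172227 / 224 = 768.87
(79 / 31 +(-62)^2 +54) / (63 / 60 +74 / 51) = 123335340 / 79081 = 1559.61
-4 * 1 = -4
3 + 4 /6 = 3.67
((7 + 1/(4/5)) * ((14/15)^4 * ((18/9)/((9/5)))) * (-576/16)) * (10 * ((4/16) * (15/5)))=-422576/225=-1878.12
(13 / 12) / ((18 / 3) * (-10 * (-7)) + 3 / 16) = 0.00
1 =1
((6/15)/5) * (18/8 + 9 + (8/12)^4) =3709/4050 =0.92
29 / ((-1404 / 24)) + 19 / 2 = 2107 / 234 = 9.00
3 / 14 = 0.21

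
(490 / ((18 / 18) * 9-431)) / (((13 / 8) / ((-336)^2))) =-221276160 / 2743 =-80669.40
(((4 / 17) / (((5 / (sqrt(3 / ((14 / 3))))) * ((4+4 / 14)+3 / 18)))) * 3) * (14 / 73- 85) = -668628 * sqrt(14) / 1160335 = -2.16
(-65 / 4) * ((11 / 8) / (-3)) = 715 / 96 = 7.45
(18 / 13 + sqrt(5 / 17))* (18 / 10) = 9* sqrt(85) / 85 + 162 / 65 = 3.47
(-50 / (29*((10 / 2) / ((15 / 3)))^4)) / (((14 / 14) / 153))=-7650 / 29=-263.79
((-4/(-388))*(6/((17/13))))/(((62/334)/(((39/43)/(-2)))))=-254007/2198117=-0.12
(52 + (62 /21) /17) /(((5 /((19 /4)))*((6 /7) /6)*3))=176947 /1530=115.65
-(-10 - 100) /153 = 110 /153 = 0.72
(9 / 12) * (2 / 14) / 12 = 1 / 112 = 0.01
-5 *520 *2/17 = -5200/17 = -305.88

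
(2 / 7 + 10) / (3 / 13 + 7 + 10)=117 / 196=0.60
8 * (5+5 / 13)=560 / 13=43.08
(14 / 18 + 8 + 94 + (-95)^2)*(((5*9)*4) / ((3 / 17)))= 27931000 / 3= 9310333.33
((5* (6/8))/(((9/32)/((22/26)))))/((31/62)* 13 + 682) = 880/53703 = 0.02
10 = 10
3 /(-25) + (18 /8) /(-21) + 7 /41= -1619 /28700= -0.06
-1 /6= -0.17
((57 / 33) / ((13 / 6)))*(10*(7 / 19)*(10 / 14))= 300 / 143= 2.10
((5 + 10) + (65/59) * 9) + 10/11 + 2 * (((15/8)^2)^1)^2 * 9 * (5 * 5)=7426840105/1329152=5587.65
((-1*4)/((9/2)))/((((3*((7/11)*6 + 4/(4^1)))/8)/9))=-704/159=-4.43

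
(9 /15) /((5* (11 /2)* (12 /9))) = 9 /550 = 0.02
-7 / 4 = -1.75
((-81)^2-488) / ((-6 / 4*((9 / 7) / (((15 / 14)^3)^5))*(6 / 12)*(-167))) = 98493688751220703125 / 927852569934094336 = 106.15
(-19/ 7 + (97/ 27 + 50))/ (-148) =-2404/ 6993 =-0.34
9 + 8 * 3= 33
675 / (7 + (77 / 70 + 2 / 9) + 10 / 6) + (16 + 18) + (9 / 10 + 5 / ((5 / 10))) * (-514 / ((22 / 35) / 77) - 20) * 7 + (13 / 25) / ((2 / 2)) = -216014120551 / 44950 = -4805653.40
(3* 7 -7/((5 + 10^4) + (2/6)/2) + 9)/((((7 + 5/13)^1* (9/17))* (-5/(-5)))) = 16583177/2161116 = 7.67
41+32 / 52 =541 / 13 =41.62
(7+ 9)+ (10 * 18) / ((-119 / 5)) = 1004 / 119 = 8.44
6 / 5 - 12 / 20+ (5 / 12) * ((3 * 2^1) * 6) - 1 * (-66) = 408 / 5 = 81.60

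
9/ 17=0.53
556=556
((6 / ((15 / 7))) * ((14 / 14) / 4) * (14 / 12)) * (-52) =-637 / 15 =-42.47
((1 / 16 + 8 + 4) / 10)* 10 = 193 / 16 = 12.06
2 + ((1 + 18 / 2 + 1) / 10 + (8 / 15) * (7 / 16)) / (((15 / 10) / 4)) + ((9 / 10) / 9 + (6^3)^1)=19949 / 90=221.66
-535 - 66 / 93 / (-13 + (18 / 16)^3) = -534.94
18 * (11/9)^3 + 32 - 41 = 23.86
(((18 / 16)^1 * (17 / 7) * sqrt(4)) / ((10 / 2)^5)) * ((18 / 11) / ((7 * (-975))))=-459 / 1094843750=-0.00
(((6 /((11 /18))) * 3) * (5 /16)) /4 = 405 /176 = 2.30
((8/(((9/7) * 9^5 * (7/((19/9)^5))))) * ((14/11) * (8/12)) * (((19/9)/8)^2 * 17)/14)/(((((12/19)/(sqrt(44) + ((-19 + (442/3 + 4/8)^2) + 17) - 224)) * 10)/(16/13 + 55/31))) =349640612325067 * sqrt(11)/8113025676227369040 + 272241718896503893411/584137848688370570880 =0.47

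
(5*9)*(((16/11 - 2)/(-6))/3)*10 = 150/11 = 13.64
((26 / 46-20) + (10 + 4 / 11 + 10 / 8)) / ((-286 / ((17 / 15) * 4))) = 26911 / 217074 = 0.12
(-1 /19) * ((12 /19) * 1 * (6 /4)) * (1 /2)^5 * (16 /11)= -9 /3971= -0.00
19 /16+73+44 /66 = 3593 /48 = 74.85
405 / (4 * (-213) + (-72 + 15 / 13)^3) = -59319 / 52206787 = -0.00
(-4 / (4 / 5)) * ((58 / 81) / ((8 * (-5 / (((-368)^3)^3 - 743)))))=-3589453784104342254539819 / 324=-11078561062050439057221.66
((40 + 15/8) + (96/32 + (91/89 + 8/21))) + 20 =990995/14952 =66.28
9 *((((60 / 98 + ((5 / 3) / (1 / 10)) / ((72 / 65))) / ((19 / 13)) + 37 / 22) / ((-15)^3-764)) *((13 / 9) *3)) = -178227829 / 1525949964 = -0.12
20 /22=10 /11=0.91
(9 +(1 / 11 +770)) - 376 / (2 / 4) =298 / 11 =27.09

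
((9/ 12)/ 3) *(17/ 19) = 17/ 76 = 0.22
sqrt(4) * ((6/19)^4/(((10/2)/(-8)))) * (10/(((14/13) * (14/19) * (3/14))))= -89856/48013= -1.87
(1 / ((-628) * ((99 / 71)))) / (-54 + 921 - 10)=-71 / 53281404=-0.00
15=15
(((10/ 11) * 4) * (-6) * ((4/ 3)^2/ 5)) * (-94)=24064/ 33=729.21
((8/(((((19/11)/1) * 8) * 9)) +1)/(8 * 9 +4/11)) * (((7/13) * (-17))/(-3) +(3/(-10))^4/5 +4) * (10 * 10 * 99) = 11648925673/11343000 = 1026.97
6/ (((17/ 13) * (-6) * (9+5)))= -13/ 238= -0.05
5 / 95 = 1 / 19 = 0.05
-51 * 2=-102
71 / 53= 1.34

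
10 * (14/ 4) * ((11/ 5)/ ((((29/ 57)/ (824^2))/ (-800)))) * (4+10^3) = -82536434942234.48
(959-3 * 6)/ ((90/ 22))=10351/ 45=230.02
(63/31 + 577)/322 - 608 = -606.20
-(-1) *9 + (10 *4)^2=1609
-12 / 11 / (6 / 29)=-58 / 11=-5.27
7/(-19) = -7/19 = -0.37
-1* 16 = -16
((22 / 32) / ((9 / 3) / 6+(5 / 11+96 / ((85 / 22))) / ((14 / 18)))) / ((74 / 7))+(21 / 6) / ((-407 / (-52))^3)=4322804288943 / 466401316448848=0.01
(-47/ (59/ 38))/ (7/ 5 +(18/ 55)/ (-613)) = -60214990/ 2783797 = -21.63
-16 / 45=-0.36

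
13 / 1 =13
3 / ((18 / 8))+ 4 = 16 / 3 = 5.33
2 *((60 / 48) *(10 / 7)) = 25 / 7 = 3.57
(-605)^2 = 366025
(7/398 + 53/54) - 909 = -4878689/5373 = -908.00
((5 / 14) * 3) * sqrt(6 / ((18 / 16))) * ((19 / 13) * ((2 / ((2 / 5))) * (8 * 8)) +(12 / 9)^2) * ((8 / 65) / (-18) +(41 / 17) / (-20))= -139215016 * sqrt(3) / 1628991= -148.02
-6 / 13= -0.46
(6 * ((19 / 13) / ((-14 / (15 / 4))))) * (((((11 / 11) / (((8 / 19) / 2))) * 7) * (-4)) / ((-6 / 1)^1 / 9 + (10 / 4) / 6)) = -16245 / 13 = -1249.62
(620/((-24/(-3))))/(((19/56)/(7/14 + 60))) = 262570/19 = 13819.47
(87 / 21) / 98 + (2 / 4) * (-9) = -1529 / 343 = -4.46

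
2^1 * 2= 4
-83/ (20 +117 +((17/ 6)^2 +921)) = -0.08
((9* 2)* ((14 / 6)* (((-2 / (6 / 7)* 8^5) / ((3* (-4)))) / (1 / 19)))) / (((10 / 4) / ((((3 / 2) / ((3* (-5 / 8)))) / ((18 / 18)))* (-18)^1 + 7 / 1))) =3264249856 / 75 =43523331.41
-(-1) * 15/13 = 15/13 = 1.15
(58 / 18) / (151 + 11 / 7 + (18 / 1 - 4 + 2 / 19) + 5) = 3857 / 205497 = 0.02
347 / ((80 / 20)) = 347 / 4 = 86.75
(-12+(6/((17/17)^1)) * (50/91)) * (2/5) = -1584/455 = -3.48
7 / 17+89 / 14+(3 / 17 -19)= -12.05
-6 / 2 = -3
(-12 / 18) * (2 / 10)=-2 / 15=-0.13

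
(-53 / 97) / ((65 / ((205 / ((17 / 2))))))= -4346 / 21437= -0.20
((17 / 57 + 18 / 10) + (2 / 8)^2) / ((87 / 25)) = 49265 / 79344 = 0.62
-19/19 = -1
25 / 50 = 1 / 2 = 0.50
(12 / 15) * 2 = 8 / 5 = 1.60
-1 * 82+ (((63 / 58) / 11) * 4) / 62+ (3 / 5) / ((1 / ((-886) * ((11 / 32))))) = -209434091 / 791120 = -264.73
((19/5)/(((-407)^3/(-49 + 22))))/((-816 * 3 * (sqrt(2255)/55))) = -57 * sqrt(2255)/3759291413680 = -0.00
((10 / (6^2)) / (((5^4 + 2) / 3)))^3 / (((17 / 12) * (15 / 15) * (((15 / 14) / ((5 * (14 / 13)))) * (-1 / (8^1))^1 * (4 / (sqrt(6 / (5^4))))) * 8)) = -245 * sqrt(6) / 2941634131722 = -0.00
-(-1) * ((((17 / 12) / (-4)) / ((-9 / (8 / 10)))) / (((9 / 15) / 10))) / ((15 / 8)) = 68 / 243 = 0.28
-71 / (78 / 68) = -2414 / 39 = -61.90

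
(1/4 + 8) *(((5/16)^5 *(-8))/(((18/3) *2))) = -0.02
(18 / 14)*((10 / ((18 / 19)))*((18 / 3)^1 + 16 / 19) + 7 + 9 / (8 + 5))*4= 37400 / 91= 410.99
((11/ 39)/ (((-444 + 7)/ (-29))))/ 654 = 319/ 11146122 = 0.00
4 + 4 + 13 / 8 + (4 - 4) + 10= 157 / 8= 19.62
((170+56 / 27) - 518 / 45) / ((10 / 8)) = 86704 / 675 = 128.45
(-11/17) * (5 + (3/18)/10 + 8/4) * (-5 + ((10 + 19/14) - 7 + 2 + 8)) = -42.48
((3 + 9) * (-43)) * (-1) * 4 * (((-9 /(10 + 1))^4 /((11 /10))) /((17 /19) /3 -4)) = -7718885280 /33981761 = -227.15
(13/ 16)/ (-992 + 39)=-13/ 15248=-0.00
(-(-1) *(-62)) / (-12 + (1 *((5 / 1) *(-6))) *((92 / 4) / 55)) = 341 / 135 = 2.53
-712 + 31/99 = -70457/99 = -711.69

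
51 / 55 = 0.93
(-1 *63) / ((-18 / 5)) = 35 / 2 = 17.50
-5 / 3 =-1.67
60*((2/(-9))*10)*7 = -2800/3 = -933.33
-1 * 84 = -84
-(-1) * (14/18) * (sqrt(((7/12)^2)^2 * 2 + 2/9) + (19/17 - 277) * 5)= -164150/153 + 7 * sqrt(9410)/1296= -1072.35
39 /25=1.56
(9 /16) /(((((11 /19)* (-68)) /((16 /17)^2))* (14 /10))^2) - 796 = -113916849900796 /143111646601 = -796.00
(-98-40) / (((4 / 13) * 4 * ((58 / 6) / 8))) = -2691 / 29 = -92.79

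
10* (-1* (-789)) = 7890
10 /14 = 5 /7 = 0.71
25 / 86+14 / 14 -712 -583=-111259 / 86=-1293.71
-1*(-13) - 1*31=-18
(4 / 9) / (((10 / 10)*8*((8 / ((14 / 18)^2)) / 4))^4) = 5764801 / 6347497291776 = 0.00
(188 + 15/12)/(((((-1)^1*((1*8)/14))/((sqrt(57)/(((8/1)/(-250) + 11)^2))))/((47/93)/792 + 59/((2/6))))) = -1079436024078125*sqrt(57)/2215149399936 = -3679.01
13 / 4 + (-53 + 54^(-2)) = -72535 / 1458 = -49.75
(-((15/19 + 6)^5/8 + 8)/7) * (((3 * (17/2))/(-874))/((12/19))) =609985873745/51027448192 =11.95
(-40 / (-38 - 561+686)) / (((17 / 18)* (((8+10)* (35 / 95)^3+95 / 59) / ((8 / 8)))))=-97123440 / 500824403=-0.19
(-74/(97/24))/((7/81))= -143856/679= -211.86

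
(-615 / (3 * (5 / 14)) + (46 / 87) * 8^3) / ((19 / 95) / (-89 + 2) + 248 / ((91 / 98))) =-1715090 / 1510307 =-1.14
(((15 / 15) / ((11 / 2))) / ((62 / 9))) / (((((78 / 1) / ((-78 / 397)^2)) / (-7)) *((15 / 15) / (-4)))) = 19656 / 53744669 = 0.00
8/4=2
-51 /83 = -0.61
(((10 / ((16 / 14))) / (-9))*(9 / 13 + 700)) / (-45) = 63763 / 4212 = 15.14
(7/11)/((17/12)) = 84/187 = 0.45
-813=-813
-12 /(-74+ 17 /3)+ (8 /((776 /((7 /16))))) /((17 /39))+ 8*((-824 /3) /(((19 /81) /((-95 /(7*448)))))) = 75257535261 /265027280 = 283.96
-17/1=-17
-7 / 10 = -0.70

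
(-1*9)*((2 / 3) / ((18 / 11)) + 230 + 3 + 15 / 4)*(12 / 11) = -25613 / 11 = -2328.45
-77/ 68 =-1.13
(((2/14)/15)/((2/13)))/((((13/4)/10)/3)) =4/7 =0.57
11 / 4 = 2.75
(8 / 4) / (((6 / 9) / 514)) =1542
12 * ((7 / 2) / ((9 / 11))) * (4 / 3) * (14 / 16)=539 / 9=59.89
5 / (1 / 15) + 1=76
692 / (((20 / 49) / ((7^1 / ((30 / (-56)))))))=-22153.23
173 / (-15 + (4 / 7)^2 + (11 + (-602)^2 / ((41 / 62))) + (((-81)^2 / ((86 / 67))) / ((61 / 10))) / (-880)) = 160448993936 / 508262472391573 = 0.00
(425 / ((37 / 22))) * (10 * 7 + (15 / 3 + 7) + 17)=925650 / 37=25017.57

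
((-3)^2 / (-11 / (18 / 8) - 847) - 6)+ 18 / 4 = -23163 / 15334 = -1.51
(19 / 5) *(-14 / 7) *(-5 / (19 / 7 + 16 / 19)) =5054 / 473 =10.68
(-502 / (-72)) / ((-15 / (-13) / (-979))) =-5915.70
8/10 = 4/5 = 0.80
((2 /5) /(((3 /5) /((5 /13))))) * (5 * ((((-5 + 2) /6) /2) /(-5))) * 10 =0.64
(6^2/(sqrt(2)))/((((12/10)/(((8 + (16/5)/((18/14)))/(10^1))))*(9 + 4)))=236*sqrt(2)/195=1.71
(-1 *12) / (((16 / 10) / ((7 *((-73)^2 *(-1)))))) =279772.50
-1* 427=-427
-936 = -936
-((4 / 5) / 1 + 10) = -54 / 5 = -10.80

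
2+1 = 3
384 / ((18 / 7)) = 448 / 3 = 149.33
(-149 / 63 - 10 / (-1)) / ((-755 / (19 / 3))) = -9139 / 142695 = -0.06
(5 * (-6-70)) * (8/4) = -760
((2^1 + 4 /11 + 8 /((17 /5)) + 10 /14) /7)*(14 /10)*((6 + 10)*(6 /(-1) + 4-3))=-113744 /1309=-86.89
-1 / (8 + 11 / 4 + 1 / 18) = -36 / 389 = -0.09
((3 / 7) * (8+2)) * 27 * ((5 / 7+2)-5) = -12960 / 49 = -264.49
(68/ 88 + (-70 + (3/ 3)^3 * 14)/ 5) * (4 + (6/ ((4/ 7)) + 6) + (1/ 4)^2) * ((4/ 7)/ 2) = -53909/ 880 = -61.26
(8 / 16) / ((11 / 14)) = 7 / 11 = 0.64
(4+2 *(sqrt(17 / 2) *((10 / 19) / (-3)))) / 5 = 4 / 5 - 2 *sqrt(34) / 57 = 0.60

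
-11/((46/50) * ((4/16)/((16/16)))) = -1100/23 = -47.83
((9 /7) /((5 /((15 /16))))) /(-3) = -9 /112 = -0.08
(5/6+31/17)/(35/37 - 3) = -10027/7752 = -1.29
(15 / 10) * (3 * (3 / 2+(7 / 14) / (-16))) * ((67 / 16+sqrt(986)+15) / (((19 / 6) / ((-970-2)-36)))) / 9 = -8883 * sqrt(986) / 38-2727081 / 608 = -11825.64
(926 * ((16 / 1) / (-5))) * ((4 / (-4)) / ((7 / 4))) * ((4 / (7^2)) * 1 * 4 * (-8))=-7585792 / 1715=-4423.20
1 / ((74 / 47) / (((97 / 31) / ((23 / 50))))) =113975 / 26381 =4.32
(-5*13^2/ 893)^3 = -603351125/ 712121957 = -0.85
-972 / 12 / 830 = -81 / 830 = -0.10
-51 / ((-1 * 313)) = 51 / 313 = 0.16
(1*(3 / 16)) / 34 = 3 / 544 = 0.01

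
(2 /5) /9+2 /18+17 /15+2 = 148 /45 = 3.29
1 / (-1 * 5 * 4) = -0.05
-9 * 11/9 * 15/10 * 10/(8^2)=-165/64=-2.58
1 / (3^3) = 1 / 27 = 0.04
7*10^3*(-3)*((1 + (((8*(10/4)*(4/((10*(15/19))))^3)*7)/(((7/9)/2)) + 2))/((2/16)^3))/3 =-13392719872/75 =-178569598.29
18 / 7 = 2.57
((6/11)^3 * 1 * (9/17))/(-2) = -972/22627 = -0.04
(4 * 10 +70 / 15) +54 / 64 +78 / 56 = 31519 / 672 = 46.90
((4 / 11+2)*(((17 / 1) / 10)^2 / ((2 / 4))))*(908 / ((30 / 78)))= 32252.82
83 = 83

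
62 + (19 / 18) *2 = 577 / 9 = 64.11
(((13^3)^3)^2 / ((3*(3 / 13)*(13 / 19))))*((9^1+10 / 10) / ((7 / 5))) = 106832636604359523472550 / 63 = 1695756136577135293215.08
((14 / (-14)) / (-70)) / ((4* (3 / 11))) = 11 / 840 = 0.01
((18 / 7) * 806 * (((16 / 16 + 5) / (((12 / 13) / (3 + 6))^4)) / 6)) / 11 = 8390850507 / 4928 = 1702688.82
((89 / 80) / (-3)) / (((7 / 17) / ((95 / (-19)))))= 1513 / 336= 4.50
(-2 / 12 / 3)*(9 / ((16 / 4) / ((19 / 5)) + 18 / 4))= -19 / 211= -0.09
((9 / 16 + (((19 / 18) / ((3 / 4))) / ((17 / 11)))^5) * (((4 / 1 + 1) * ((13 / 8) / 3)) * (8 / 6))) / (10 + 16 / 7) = 176328430952209445 / 504608273274733632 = 0.35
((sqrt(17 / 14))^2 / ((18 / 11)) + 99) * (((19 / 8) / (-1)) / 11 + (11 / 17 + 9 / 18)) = 454715 / 4896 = 92.87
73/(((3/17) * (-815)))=-1241/2445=-0.51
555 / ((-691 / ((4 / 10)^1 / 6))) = -37 / 691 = -0.05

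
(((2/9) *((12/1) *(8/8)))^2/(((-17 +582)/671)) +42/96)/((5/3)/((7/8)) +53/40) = 5058893/1839414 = 2.75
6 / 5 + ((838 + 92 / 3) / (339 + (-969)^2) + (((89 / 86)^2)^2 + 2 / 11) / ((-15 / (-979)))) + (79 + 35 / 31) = 6476174071523399 / 38535357351600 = 168.06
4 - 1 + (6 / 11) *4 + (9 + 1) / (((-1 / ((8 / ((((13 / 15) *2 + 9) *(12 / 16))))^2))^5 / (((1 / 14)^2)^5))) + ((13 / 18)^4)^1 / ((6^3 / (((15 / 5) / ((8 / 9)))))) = 1266893640322058237379950980234177254731 / 244287834673768199027604196243875818496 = 5.19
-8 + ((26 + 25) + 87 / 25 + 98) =3612 / 25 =144.48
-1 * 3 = -3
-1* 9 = -9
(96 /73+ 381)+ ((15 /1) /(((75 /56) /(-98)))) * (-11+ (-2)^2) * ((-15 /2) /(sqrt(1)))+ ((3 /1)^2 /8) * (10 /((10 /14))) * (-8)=-4187841 /73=-57367.68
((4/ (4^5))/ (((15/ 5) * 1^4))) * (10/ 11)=5/ 4224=0.00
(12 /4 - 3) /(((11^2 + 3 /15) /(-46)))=0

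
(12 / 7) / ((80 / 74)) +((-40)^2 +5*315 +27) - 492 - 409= 161181 / 70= 2302.59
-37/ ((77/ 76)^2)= -213712/ 5929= -36.05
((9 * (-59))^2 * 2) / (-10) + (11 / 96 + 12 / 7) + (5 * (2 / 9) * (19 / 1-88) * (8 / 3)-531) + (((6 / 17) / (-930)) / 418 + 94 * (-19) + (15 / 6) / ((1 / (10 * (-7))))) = -65600631210451 / 1110241440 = -59086.82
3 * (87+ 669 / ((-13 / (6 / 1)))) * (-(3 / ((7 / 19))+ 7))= 10074.66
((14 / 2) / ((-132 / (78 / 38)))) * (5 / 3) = -455 / 2508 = -0.18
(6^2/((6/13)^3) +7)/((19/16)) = 17912/57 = 314.25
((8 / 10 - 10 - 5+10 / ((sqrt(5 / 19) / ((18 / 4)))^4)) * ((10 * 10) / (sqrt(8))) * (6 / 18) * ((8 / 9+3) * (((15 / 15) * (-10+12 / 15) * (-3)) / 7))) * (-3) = -272314595 * sqrt(2) / 12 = -32092582.79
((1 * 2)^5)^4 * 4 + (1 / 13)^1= 54525953 / 13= 4194304.08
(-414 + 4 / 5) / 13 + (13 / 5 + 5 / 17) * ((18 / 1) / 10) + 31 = 24447 / 5525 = 4.42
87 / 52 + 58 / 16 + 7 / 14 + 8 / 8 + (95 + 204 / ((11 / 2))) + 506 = 644.89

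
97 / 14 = 6.93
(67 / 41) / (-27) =-67 / 1107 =-0.06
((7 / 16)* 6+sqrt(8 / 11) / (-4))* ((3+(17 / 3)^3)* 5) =87395 / 36 - 1135* sqrt(22) / 27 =2230.47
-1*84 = -84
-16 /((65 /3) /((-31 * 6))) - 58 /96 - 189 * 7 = -1186.25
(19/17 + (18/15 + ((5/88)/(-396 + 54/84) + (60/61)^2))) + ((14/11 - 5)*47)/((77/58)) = -152632644009203/1186231953060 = -128.67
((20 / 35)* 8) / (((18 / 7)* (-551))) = -16 / 4959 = -0.00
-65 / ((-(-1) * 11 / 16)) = -1040 / 11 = -94.55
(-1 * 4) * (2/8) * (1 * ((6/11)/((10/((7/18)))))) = -7/330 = -0.02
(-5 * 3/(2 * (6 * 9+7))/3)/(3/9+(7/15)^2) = -1125/15128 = -0.07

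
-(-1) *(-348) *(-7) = 2436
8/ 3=2.67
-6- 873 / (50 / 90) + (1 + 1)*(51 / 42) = -55124 / 35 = -1574.97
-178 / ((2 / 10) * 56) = -445 / 28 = -15.89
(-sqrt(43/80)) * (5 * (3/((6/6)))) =-3 * sqrt(215)/4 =-11.00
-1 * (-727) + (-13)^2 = 896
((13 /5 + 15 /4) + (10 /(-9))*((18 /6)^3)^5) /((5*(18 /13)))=-4145238149 /1800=-2302910.08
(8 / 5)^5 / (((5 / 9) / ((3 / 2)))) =28.31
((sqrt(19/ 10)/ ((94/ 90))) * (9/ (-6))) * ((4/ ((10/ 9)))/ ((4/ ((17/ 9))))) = -459 * sqrt(190)/ 1880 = -3.37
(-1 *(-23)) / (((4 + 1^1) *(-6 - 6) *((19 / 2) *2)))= -23 / 1140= -0.02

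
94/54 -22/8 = -109/108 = -1.01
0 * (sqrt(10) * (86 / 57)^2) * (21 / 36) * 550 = 0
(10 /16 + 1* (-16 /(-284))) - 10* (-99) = 562707 /568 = 990.68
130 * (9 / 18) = 65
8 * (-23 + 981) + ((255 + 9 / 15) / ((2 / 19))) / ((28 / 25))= 275297 / 28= 9832.04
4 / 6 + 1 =5 / 3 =1.67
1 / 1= 1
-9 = -9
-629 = -629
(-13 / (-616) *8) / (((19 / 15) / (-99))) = -1755 / 133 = -13.20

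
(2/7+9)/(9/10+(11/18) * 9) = 325/224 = 1.45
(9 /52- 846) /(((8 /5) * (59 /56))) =-1539405 /3068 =-501.76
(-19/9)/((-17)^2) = -19/2601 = -0.01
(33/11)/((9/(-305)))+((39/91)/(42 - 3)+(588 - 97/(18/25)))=575957/1638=351.62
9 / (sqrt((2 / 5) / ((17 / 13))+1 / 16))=12 * sqrt(42585) / 167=14.83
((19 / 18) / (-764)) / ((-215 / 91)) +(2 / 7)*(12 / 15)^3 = 75993583 / 517419000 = 0.15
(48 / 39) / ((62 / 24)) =0.48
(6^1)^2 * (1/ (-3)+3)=96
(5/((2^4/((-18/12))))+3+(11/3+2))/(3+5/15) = 787/320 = 2.46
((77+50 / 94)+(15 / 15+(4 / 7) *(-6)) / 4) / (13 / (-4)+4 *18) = 9203 / 8225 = 1.12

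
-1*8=-8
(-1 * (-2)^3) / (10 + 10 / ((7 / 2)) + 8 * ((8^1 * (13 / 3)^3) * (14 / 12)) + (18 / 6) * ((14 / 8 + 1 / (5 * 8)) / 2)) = 362880 / 276295651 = 0.00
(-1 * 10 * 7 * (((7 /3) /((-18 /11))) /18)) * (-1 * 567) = -18865 /6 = -3144.17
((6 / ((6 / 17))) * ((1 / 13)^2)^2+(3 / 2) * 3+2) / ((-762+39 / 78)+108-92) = -371327 / 42584451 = -0.01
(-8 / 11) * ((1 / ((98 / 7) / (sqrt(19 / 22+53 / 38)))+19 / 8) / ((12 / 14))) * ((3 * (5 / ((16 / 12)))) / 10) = -399 / 176-3 * sqrt(24662) / 4598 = -2.37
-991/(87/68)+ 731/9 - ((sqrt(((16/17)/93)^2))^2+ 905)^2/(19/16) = -2376725844201357636359/3442540661189271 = -690398.77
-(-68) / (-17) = -4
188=188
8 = 8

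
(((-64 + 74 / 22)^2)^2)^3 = 7753718092444544992127728048382161 / 3138428376721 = 2470573536091193394373.64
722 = 722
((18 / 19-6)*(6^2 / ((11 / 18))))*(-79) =23514.03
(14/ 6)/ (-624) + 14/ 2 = 7.00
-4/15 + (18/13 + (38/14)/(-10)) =2311/2730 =0.85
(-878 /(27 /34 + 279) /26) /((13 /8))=-119408 /1607697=-0.07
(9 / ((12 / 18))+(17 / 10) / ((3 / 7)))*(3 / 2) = 131 / 5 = 26.20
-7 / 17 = -0.41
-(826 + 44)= -870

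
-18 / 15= -6 / 5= -1.20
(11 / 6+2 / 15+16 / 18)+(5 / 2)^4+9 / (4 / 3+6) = 341711 / 7920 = 43.15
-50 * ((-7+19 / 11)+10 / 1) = -236.36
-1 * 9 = -9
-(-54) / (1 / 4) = 216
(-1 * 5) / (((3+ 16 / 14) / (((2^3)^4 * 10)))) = -1433600 / 29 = -49434.48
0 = 0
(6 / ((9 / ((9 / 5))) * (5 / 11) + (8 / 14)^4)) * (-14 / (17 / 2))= -1479016 / 356099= -4.15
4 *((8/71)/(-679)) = -32/48209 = -0.00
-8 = -8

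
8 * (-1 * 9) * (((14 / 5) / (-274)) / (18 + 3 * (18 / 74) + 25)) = 9324 / 554165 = 0.02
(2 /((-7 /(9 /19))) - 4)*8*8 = -35200 /133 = -264.66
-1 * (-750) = 750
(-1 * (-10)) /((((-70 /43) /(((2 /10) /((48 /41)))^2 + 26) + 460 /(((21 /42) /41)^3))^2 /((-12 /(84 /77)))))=-933038556968771 /545639350427558482437632842240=-0.00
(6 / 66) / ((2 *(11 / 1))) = 1 / 242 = 0.00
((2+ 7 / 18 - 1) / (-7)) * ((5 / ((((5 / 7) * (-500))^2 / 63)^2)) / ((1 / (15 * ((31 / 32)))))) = -14067459 / 4000000000000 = -0.00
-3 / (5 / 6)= -18 / 5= -3.60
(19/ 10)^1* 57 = 1083/ 10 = 108.30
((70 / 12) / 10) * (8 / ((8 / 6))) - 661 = -1315 / 2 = -657.50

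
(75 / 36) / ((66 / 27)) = 0.85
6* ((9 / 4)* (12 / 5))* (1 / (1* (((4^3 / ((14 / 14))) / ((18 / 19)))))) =729 / 1520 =0.48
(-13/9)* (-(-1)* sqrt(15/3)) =-13* sqrt(5)/9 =-3.23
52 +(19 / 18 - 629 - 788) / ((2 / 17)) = -431407 / 36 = -11983.53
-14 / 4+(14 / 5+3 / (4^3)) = -209 / 320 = -0.65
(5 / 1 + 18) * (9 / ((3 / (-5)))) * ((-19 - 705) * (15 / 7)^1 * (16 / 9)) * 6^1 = 39964800 / 7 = 5709257.14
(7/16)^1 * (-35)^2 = 8575/16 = 535.94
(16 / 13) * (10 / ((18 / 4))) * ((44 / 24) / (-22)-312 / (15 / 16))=-319568 / 351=-910.45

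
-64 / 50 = -32 / 25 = -1.28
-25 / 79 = -0.32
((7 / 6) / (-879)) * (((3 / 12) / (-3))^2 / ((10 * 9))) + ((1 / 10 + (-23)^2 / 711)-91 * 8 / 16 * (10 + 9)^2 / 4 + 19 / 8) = -22155943289737 / 5399732160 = -4103.16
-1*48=-48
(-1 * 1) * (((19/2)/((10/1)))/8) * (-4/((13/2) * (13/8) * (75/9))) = 114/21125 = 0.01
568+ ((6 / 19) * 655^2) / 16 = 1373411 / 152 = 9035.60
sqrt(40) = 2 * sqrt(10) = 6.32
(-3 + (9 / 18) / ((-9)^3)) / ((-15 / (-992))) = -434000 / 2187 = -198.45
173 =173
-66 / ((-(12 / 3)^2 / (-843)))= -27819 / 8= -3477.38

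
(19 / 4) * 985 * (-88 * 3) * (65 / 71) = -80287350 / 71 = -1130807.75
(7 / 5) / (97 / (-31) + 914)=217 / 141185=0.00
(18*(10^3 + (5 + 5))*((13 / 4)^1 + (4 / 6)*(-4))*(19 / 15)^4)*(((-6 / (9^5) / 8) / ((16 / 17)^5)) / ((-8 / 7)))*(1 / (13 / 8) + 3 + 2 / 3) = 152930087024040851 / 86931979370496000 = 1.76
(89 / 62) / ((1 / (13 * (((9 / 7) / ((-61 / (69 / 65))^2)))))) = 3813561 / 524847050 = 0.01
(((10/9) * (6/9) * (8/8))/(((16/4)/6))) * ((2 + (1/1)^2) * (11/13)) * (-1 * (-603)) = 22110/13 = 1700.77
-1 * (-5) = 5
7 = 7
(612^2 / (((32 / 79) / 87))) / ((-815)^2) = 160890057 / 1328450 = 121.11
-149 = -149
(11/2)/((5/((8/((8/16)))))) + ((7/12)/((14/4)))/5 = 529/30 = 17.63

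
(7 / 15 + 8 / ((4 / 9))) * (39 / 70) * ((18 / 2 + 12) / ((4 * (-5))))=-10803 / 1000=-10.80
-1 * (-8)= 8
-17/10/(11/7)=-119/110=-1.08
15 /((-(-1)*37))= 15 /37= 0.41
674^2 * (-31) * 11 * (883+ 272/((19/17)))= -3315188590516/19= -174483610027.16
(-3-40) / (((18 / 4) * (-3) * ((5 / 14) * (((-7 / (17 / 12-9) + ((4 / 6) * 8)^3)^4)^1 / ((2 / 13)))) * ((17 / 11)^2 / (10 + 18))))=11024813596797 / 371936936320577867560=0.00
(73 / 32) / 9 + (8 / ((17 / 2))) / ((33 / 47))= 85843 / 53856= 1.59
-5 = -5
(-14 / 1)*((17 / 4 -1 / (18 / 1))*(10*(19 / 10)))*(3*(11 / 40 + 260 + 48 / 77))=-2305433723 / 2640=-873270.35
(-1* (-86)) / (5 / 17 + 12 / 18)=4386 / 49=89.51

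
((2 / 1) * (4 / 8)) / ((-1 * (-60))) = 1 / 60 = 0.02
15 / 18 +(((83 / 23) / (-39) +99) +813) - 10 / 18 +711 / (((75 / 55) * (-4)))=42078373 / 53820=781.84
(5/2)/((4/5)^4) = 3125/512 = 6.10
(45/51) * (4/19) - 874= -282242/323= -873.81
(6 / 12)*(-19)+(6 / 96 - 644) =-10455 / 16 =-653.44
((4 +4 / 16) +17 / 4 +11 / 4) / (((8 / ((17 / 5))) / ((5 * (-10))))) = -3825 / 16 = -239.06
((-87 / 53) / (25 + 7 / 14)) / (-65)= 0.00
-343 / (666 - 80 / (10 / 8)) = -49 / 86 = -0.57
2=2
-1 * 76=-76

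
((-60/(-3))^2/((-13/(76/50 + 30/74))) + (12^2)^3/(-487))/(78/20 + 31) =-1115489120/6288631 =-177.38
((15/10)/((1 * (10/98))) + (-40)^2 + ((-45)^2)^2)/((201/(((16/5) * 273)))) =29864305016/1675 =17829435.83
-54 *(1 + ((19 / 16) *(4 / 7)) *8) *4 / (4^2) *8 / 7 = -4860 / 49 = -99.18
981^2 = 962361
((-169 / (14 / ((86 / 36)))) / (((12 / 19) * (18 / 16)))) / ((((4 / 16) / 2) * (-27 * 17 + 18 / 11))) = 10868 / 15309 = 0.71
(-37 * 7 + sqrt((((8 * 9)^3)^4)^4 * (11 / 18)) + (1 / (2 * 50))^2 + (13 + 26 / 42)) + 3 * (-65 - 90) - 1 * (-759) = 10210021 / 210000 + 62781062873992032566884499976912074100965376 * sqrt(22) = 294469286722637843429644400000000000000000000.00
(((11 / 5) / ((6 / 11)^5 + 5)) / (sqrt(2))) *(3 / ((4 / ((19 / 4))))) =100978977 *sqrt(2) / 130084960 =1.10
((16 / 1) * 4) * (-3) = -192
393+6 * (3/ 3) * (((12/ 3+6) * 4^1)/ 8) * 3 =483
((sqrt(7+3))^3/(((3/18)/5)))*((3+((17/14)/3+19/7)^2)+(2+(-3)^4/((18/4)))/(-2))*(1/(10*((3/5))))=120325*sqrt(10)/882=431.41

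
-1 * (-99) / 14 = 99 / 14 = 7.07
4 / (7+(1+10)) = 2 / 9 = 0.22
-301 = -301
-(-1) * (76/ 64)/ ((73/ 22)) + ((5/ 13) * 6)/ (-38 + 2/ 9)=38305/ 129064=0.30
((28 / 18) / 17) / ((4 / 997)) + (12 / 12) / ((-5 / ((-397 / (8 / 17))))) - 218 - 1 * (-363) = 336.53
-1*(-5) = 5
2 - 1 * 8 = -6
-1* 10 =-10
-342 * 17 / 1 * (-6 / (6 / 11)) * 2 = 127908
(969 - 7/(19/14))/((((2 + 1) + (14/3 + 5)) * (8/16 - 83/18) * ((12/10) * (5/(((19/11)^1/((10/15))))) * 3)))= -164817/61864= -2.66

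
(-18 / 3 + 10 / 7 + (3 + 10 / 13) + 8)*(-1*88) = -57640 / 91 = -633.41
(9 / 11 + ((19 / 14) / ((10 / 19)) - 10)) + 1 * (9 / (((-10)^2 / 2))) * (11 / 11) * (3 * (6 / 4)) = -11152 / 1925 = -5.79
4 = 4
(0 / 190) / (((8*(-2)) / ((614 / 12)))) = 0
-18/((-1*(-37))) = -18/37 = -0.49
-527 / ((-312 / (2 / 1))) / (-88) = -527 / 13728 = -0.04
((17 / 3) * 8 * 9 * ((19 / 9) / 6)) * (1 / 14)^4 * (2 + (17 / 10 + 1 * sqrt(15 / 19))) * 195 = 1105 * sqrt(285) / 28812 + 155363 / 57624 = 3.34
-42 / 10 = -21 / 5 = -4.20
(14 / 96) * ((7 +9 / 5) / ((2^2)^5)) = 77 / 61440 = 0.00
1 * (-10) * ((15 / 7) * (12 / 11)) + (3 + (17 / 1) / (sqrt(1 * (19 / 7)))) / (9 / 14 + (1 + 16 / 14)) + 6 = -12.60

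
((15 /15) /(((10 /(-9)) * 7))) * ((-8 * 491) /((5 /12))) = 212112 /175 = 1212.07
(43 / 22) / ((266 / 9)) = 387 / 5852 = 0.07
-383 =-383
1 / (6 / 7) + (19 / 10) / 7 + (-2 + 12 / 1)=1201 / 105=11.44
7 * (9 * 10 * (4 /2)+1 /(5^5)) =3937507 /3125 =1260.00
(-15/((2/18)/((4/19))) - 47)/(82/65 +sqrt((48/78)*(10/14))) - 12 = -30616367/323646 +465725*sqrt(910)/323646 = -51.19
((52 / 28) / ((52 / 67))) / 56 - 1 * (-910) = 1426947 / 1568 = 910.04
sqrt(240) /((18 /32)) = 64 * sqrt(15) /9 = 27.54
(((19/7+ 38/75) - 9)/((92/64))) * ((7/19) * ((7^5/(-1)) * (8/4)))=1631758016/32775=49786.67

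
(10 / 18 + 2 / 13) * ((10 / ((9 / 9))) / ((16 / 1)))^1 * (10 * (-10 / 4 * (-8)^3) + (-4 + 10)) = 2657245 / 468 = 5677.87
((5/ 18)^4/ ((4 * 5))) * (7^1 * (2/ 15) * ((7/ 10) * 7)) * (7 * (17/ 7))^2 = 495635/ 1259712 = 0.39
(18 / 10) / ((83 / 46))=414 / 415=1.00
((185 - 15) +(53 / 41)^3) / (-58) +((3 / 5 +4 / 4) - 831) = -16636619681 / 19987090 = -832.37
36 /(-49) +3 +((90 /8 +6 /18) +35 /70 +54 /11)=124559 /6468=19.26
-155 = -155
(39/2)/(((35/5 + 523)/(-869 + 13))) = -8346/265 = -31.49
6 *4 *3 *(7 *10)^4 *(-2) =-3457440000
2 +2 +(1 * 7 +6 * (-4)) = -13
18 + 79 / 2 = 115 / 2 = 57.50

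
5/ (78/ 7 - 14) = -7/ 4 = -1.75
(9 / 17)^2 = 81 / 289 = 0.28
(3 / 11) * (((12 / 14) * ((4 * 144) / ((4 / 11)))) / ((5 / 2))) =148.11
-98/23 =-4.26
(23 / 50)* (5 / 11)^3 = 115 / 2662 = 0.04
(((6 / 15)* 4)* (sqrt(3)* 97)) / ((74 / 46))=17848* sqrt(3) / 185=167.10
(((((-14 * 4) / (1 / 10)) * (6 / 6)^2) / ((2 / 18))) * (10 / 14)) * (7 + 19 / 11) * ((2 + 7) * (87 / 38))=-135302400 / 209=-647379.90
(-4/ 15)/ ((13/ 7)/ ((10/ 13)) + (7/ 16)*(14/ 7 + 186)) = -112/ 35559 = -0.00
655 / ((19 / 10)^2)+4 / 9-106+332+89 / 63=1034295 / 2527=409.30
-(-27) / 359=27 / 359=0.08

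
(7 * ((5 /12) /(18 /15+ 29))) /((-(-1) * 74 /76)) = 3325 /33522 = 0.10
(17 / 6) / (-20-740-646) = -17 / 8436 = -0.00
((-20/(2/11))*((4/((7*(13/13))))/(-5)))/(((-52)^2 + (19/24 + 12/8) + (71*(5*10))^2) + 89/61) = 0.00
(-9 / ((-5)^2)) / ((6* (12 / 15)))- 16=-643 / 40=-16.08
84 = 84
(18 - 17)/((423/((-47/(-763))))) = 1/6867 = 0.00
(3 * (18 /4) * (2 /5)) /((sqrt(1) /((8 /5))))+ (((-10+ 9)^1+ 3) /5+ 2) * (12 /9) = 296 /25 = 11.84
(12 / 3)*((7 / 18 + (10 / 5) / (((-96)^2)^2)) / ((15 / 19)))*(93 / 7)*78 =126455913961 / 61931520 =2041.87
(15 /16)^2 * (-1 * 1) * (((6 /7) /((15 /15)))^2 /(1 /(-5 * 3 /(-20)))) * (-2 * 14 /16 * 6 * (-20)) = -91125 /896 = -101.70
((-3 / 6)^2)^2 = 1 / 16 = 0.06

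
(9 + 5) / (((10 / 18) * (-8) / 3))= -189 / 20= -9.45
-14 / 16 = -7 / 8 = -0.88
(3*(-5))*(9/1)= -135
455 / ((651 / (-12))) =-260 / 31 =-8.39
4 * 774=3096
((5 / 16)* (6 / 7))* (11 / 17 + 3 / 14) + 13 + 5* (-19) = -81.77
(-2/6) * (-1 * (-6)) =-2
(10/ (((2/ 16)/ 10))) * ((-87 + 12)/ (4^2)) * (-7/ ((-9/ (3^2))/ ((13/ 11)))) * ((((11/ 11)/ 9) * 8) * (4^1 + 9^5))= -1628431212.12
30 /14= 15 /7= 2.14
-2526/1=-2526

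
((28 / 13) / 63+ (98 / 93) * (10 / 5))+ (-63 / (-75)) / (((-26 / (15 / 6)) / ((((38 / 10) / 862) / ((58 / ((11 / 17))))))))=2.14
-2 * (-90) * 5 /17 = 52.94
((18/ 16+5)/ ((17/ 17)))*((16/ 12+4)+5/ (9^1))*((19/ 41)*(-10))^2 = 23437925/ 30258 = 774.60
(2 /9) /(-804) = -1 /3618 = -0.00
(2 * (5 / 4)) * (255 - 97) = 395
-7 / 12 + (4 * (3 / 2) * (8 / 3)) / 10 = 61 / 60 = 1.02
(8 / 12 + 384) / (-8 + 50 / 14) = -8078 / 93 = -86.86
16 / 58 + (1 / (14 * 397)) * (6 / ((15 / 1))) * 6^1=111334 / 402955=0.28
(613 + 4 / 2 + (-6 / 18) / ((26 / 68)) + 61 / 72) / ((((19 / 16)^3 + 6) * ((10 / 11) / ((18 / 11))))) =294715904 / 2043275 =144.24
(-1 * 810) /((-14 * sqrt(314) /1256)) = 4100.92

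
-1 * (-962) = 962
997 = 997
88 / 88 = 1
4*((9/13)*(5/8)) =45/26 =1.73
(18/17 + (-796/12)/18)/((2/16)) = -9644/459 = -21.01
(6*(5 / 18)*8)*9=120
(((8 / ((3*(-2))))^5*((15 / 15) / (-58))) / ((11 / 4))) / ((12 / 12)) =2048 / 77517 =0.03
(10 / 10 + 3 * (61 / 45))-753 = -11219 / 15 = -747.93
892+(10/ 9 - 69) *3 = 2065/ 3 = 688.33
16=16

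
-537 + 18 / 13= -6963 / 13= -535.62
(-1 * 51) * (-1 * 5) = 255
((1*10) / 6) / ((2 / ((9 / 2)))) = 15 / 4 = 3.75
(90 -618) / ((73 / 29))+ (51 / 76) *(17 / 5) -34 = -6698429 / 27740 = -241.47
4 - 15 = -11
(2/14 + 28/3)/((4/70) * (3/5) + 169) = 4975/88743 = 0.06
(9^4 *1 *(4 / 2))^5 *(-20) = -7780905893796434432640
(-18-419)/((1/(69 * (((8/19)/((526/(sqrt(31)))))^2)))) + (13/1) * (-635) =-10849598957/1314211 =-8255.60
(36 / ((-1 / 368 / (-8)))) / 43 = 105984 / 43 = 2464.74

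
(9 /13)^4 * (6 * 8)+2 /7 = 2261618 /199927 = 11.31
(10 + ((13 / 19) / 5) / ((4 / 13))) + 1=4349 / 380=11.44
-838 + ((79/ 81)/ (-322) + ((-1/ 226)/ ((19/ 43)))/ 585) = -1525112544266/ 1819936755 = -838.00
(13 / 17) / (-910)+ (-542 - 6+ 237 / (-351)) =-76392167 / 139230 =-548.68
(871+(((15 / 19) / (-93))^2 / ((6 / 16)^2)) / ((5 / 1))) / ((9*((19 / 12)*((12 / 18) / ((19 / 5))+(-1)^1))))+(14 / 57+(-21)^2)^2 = 9520179215537 / 48915861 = 194623.56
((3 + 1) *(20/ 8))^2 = 100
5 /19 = 0.26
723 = 723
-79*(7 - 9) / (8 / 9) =711 / 4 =177.75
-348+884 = 536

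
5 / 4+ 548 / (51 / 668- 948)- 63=-157867867 / 2532852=-62.33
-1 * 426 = -426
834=834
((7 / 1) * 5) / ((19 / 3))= 105 / 19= 5.53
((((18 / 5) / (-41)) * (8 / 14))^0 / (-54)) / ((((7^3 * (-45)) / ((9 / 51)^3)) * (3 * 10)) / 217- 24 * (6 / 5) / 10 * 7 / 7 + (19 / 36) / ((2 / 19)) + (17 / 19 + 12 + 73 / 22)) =647900 / 13584147017583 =0.00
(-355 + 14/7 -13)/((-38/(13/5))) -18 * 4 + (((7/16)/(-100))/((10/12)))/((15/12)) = -4461399/95000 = -46.96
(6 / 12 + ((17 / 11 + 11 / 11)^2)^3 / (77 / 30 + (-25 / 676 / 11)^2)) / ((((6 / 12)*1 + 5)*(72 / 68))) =112838134731934727 / 6171309609599178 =18.28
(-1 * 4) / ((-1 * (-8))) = -1 / 2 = -0.50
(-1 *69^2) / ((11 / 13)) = -61893 / 11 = -5626.64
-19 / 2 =-9.50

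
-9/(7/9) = -81/7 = -11.57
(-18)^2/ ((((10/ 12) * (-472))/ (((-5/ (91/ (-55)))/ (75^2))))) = -297/ 671125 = -0.00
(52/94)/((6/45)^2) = 31.12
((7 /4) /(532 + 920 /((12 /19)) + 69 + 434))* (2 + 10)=63 /7475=0.01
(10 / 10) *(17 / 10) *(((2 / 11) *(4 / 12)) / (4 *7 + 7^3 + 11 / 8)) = 136 / 491535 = 0.00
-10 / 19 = -0.53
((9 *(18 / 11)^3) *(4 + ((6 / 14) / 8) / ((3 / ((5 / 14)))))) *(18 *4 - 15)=1174661757 / 130438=9005.52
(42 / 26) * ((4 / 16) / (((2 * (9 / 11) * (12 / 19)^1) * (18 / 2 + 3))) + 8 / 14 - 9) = -610249 / 44928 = -13.58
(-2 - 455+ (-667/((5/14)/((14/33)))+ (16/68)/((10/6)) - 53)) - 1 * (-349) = -2673653/2805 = -953.17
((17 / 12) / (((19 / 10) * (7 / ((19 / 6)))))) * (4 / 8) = 0.17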